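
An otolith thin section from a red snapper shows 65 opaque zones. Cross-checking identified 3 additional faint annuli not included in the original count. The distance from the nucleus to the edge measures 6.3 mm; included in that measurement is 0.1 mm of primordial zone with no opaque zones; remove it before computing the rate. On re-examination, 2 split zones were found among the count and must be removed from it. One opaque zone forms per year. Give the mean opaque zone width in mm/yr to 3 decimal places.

Correcting the raw count gives 65 − 2 + 3 = 66 true opaque zones.
The growth record spans 6.3 − 0.1 = 6.2 mm.
Extension rate ≈ 6.2 / 66 = 0.094 mm/yr.

0.094 mm/yr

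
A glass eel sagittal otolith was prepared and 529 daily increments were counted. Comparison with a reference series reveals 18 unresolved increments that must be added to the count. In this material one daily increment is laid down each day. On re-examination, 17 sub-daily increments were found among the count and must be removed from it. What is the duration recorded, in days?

Correcting the raw count gives 529 − 17 + 18 = 530 true daily increments.
One daily increment per day makes the duration 530 days.

530 days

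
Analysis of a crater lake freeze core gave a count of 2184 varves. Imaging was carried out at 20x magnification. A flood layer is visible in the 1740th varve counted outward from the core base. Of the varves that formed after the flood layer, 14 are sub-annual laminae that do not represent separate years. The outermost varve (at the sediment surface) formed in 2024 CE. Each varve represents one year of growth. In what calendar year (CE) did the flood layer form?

1594 CE

Between varve 1740 and the sediment surface there are 2184 − 1740 = 444 varves.
444 − 14 false = 430 true varves after the flood layer.
2024 − 430 = 1594 CE.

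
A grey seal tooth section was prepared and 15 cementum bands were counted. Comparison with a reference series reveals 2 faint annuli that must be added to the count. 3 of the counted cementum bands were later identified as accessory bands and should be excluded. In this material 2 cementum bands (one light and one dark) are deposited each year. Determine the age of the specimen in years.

7 yr

After corrections the count is 15 − 3 + 2 = 14 cementum bands.
Dividing by 2 cementum bands per year: 14 / 2 = 7 years.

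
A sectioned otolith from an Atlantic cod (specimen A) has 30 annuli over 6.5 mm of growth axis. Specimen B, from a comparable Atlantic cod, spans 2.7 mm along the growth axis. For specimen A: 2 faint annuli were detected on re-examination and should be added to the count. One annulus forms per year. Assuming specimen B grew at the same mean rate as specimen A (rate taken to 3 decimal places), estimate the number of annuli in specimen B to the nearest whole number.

13 annuli

Specimen A: after corrections the count is 30 + 2 = 32 annuli.
A: Mean rate = 6.5 mm / 32 years ≈ 0.203 mm per year.
For B, 2.7 / 0.203 = 13.30 years ≈ 13 annuli.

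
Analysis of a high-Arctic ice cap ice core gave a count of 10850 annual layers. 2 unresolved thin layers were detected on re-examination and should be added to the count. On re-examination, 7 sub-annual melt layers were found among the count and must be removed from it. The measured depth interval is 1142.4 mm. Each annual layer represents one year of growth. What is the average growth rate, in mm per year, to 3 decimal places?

True annual layer count = 10850 − 7 + 2 = 10845.
Mean rate = 1142.4 mm / 10845 years ≈ 0.105 mm per year.

0.105 mm per year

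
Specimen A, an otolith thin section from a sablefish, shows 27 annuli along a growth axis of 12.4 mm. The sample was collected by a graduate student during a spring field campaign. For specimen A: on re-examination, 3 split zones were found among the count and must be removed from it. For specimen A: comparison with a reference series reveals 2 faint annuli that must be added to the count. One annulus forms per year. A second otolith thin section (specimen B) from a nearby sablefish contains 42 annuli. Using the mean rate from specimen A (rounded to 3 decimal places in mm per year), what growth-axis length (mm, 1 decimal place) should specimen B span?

20.0 mm

Specimen A: after corrections the count is 27 − 3 + 2 = 26 annuli.
A: Mean rate = 12.4 mm / 26 years ≈ 0.477 mm per year.
Length of B = 0.477 × 42 = 20.0 mm.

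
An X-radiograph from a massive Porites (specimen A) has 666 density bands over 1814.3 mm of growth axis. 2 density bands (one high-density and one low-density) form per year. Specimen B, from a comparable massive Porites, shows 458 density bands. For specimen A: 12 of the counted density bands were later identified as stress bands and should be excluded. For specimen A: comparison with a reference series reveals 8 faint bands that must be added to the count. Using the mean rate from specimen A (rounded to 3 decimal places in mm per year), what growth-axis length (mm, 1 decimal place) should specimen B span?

Specimen A: after corrections the count is 666 − 12 + 8 = 662 density bands.
Specimen A: with 2 density bands per year, 662 / 2 = 331 years.
A: 1814.3 mm over 331 years gives 1814.3 / 331 ≈ 5.481 mm/year.
Specimen B: 458 density bands at 2 per year is 458 / 2 = 229 years. Length of B = 5.481 × 229 = 1255.1 mm.

1255.1 mm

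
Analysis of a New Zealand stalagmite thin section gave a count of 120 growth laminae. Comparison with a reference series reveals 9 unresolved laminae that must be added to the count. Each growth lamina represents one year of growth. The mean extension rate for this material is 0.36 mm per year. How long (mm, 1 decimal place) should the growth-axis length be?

True growth lamina count = 120 + 9 = 129.
Length ≈ 0.36 × 129 = 46.4 mm.

46.4 mm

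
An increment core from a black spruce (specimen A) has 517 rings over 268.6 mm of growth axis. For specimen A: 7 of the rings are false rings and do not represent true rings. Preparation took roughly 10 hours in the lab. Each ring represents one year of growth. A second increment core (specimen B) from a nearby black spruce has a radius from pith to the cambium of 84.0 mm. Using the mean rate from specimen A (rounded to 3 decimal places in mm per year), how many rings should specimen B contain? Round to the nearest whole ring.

159 rings

Specimen A: true ring count = 517 − 7 = 510.
A: Mean rate = 268.6 mm / 510 years ≈ 0.527 mm/year.
For B, 84.0 / 0.527 = 159.39 years ≈ 159 rings.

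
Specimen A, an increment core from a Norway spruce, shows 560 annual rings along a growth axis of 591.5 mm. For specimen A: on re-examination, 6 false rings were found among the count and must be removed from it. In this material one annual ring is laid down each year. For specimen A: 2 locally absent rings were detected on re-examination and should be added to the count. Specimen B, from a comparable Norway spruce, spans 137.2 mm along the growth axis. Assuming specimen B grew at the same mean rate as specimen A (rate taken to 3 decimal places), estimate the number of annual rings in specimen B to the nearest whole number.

Specimen A: true annual ring count = 560 − 6 + 2 = 556.
A: Mean rate = 591.5 mm / 556 years ≈ 1.064 mm per year.
For B, 137.2 / 1.064 = 128.95 years ≈ 129 annual rings.

129 annual rings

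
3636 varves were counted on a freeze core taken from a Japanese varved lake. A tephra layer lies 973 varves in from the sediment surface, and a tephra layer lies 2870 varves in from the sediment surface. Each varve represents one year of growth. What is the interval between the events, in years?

Separation: 2870 − 973 = 1897 varves.
One varve per year makes the interval 1897 years.

1897 yr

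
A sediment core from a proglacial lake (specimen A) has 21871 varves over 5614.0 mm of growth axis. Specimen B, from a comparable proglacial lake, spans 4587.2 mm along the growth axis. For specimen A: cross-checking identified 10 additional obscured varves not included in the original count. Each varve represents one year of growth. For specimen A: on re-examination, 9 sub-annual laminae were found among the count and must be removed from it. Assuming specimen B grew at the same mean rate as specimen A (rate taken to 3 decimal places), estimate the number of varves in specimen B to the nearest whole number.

17849 varves

Specimen A: true varve count = 21871 − 9 + 10 = 21872.
A: Extension rate ≈ 5614.0 / 21872 = 0.257 mm/year.
B spans 4587.2 / 0.257 = 17849.03 years ≈ 17849 varves.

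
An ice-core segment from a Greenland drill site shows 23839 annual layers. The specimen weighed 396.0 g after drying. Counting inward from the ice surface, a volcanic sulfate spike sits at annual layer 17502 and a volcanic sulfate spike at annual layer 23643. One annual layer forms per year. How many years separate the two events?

Separation: 23643 − 17502 = 6141 annual layers.
At one annual layer per year, 6141 years elapsed between them.

6141 yr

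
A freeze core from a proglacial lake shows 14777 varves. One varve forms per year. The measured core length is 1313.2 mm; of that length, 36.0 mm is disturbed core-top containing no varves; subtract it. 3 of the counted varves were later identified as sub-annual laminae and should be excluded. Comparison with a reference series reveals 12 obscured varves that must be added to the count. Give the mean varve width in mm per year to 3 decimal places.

0.086 mm per year

Adjusted count: 14777 − 3 + 12 = 14786 varves.
The growth record spans 1313.2 − 36.0 = 1277.2 mm.
1277.2 mm over 14786 years gives 1277.2 / 14786 ≈ 0.086 mm per year.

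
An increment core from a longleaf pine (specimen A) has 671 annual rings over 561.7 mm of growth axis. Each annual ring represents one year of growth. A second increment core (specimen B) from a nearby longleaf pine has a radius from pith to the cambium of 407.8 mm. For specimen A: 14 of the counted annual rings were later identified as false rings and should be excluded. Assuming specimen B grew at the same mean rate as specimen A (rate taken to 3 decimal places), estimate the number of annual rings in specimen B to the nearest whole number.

477 annual rings

Specimen A: adjusted count: 671 − 14 = 657 annual rings.
A: 561.7 mm over 657 years gives 561.7 / 657 ≈ 0.855 mm/year.
Specimen B: 407.8 mm / 0.855 mm per year = 476.96 years ≈ 477 annual rings.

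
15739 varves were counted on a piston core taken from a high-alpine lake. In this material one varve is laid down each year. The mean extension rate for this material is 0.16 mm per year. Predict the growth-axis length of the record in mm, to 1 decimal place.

2518.2 mm

The record spans 15739 years at 0.16 mm per year.
Predicted length = 0.16 mm/year × 15739 years = 2518.2 mm.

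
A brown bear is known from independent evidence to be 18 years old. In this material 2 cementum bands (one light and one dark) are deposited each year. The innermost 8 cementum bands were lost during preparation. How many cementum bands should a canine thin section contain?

28 cementum bands

Expected cementum bands: 18 × 2 = 36.
36 − 8 missed = 28 cementum bands expected in the prepared section.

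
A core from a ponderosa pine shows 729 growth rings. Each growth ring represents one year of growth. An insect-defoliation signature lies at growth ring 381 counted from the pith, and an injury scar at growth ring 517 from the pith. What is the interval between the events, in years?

136 years

Separation: 517 − 381 = 136 growth rings.
That is 136 years at one growth ring per year.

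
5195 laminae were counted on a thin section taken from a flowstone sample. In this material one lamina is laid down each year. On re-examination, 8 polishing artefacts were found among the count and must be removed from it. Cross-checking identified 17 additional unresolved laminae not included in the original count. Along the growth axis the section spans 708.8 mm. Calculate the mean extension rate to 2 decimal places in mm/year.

0.14 mm/year

Correcting the raw count gives 5195 − 8 + 17 = 5204 true laminae.
Mean rate = 708.8 mm / 5204 years ≈ 0.14 mm/year.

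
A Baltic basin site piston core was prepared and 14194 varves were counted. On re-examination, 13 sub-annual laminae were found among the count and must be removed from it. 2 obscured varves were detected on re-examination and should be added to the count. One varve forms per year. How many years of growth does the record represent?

14183 years

After corrections the count is 14194 − 13 + 2 = 14183 varves.
At one varve per year, that is 14183 years.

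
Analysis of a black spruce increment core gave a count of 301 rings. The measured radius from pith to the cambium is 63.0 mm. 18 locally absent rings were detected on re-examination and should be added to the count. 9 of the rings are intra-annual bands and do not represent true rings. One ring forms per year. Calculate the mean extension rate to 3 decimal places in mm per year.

Correcting the raw count gives 301 − 9 + 18 = 310 true rings.
63.0 mm over 310 years gives 63.0 / 310 ≈ 0.203 mm per year.

0.203 mm per year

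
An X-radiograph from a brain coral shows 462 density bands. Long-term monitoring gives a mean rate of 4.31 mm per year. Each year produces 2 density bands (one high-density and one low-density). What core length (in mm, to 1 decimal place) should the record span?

995.6 mm

462 density bands at 2 per year is 462 / 2 = 231 years.
Length ≈ 4.31 × 231 = 995.6 mm.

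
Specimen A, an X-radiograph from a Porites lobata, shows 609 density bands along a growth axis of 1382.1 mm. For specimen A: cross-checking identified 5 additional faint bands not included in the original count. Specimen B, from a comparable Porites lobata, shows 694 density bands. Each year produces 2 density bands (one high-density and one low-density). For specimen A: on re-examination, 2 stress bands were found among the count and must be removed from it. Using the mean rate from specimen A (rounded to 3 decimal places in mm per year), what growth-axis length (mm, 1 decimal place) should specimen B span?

1567.4 mm

Specimen A: correcting the raw count gives 609 − 2 + 5 = 612 true density bands.
Specimen A: dividing by 2 density bands per year: 612 / 2 = 306 years.
A: 1382.1 mm over 306 years gives 1382.1 / 306 ≈ 4.517 mm/year.
Specimen B: 694 density bands at 2 per year is 694 / 2 = 347 years. Length of B = 4.517 × 347 = 1567.4 mm.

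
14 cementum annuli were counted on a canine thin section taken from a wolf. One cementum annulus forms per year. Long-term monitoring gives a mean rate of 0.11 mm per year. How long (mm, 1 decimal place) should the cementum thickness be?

1.5 mm

14 years of growth are recorded.
Length ≈ 0.11 × 14 = 1.5 mm.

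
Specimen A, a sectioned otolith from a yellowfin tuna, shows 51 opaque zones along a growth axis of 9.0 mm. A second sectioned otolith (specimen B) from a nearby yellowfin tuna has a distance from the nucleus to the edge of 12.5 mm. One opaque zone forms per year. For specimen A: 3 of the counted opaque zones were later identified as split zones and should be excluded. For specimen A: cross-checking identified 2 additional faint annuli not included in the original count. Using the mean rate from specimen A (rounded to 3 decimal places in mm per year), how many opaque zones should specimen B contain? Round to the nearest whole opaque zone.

69 opaque zones

Specimen A: after corrections the count is 51 − 3 + 2 = 50 opaque zones.
A: Mean rate = 9.0 mm / 50 years ≈ 0.180 mm per year.
For B, 12.5 / 0.180 = 69.44 years ≈ 69 opaque zones.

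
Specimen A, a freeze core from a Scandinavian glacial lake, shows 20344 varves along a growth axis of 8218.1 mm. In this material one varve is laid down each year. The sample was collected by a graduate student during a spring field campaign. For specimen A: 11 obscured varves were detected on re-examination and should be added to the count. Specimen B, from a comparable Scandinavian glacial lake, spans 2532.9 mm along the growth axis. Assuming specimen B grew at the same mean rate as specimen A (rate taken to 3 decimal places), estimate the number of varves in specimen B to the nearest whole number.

Specimen A: after corrections the count is 20344 + 11 = 20355 varves.
A: 8218.1 mm over 20355 years gives 8218.1 / 20355 ≈ 0.404 mm/year.
Specimen B: 2532.9 mm / 0.404 mm per year = 6269.55 years ≈ 6270 varves.

6270 varves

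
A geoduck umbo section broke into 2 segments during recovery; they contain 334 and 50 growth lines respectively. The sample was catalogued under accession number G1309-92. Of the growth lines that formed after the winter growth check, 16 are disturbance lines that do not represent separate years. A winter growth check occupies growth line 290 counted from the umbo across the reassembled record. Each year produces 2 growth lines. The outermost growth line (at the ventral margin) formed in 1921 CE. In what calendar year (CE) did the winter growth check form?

1882 CE

Total growth lines = 334 + 50 = 384.
384 − 290 = 94 growth lines lie beyond the winter growth check toward the ventral margin.
94 − 16 false = 78 true growth lines after the winter growth check.
With 2 growth lines per year, 78 / 2 = 39 years.
The growth line at the ventral margin is 1921 CE, so the winter growth check dates to 1921 − 39 = 1882 CE.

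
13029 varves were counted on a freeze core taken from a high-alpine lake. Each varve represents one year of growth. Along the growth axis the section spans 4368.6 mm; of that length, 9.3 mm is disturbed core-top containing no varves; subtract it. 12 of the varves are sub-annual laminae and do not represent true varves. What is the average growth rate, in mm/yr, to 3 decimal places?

After corrections the count is 13029 − 12 = 13017 varves.
Net length = 4368.6 − 9.3 = 4359.3 mm.
Extension rate ≈ 4359.3 / 13017 = 0.335 mm/yr.

0.335 mm/yr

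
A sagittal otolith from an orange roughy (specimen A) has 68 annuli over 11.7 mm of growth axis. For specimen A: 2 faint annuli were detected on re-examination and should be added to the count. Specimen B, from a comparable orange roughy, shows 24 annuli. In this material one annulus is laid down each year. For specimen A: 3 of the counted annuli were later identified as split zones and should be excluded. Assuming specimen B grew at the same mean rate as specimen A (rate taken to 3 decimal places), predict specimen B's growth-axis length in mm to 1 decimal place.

Specimen A: after corrections the count is 68 − 3 + 2 = 67 annuli.
A: 11.7 mm over 67 years gives 11.7 / 67 ≈ 0.175 mm per year.
B's length ≈ 0.175 × 24 = 4.2 mm.

4.2 mm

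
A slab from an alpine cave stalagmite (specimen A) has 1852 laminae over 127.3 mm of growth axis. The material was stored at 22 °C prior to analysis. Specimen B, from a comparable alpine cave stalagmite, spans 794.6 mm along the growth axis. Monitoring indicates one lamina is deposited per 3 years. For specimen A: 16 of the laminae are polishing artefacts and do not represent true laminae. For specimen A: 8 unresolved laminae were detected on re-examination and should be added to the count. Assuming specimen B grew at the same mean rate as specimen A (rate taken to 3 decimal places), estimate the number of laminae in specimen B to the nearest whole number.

Specimen A: after corrections the count is 1852 − 16 + 8 = 1844 laminae.
Specimen A: multiplying by 3 years per lamina: 1844 × 3 = 5532 years.
A: Extension rate ≈ 127.3 / 5532 = 0.023 mm/year.
B spans 794.6 / 0.023 = 34547.83 years; at 3 years per lamina that is 34547.83 / 3 ≈ 11516 laminae.

11516 laminae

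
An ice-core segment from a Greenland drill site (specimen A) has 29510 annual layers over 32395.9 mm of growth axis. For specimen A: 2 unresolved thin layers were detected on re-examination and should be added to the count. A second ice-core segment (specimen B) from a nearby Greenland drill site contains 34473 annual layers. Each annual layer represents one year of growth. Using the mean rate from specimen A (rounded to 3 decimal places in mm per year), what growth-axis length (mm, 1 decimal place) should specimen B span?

37851.4 mm

Specimen A: true annual layer count = 29510 + 2 = 29512.
A: 32395.9 mm over 29512 years gives 32395.9 / 29512 ≈ 1.098 mm per year.
Length of B = 1.098 × 34473 = 37851.4 mm.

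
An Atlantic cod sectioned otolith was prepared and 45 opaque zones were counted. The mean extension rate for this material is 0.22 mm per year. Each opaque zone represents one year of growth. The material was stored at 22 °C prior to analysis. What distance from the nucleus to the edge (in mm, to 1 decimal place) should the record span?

9.9 mm

45 years of growth are recorded.
45 years at 0.22 mm/year gives 0.22 × 45 = 9.9 mm.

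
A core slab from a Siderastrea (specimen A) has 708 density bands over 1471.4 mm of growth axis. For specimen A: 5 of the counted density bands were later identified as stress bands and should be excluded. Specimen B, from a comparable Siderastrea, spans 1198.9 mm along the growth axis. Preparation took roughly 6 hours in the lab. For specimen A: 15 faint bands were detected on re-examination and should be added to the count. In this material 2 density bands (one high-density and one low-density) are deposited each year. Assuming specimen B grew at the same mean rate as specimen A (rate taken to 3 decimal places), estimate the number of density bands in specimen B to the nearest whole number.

585 density bands

Specimen A: after corrections the count is 708 − 5 + 15 = 718 density bands.
Specimen A: with 2 density bands per year, 718 / 2 = 359 years.
A: 1471.4 mm over 359 years gives 1471.4 / 359 ≈ 4.099 mm/yr.
B spans 1198.9 / 4.099 = 292.49 years; at 2 density bands per year that is 292.49 × 2 ≈ 585 density bands.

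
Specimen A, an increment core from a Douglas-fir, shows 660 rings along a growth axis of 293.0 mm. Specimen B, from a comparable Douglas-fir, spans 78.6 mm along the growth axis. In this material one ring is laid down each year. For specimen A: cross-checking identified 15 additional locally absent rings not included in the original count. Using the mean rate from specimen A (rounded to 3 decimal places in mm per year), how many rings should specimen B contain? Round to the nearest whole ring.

181 rings

Specimen A: adjusted count: 660 + 15 = 675 rings.
A: 293.0 mm over 675 years gives 293.0 / 675 ≈ 0.434 mm/yr.
Specimen B: 78.6 mm / 0.434 mm per year = 181.11 years ≈ 181 rings.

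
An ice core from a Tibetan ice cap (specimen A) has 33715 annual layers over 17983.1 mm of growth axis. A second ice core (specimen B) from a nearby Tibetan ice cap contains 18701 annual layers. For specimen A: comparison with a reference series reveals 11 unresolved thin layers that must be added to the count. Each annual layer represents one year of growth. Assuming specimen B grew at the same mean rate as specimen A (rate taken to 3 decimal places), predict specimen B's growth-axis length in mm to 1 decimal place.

Specimen A: after corrections the count is 33715 + 11 = 33726 annual layers.
A: Mean rate = 17983.1 mm / 33726 years ≈ 0.533 mm/yr.
For B, 0.533 mm/year × 18701 years = 9967.6 mm.

9967.6 mm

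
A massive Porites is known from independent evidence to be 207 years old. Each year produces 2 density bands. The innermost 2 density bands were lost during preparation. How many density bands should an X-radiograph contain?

207 years at 2 density bands per year gives 207 × 2 = 414 density bands.
414 − 2 missed = 412 density bands expected in the prepared section.

412 density bands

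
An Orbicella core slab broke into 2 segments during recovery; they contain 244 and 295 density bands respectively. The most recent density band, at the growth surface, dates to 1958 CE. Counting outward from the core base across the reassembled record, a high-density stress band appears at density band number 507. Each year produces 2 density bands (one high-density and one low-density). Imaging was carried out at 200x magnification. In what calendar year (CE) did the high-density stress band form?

Total density bands = 244 + 295 = 539.
Between density band 507 and the growth surface there are 539 − 507 = 32 density bands.
32 density bands at 2 per year is 32 / 2 = 16 years.
Counting back 16 years from 1958 CE places the high-density stress band in 1958 − 16 = 1942 CE.

1942 CE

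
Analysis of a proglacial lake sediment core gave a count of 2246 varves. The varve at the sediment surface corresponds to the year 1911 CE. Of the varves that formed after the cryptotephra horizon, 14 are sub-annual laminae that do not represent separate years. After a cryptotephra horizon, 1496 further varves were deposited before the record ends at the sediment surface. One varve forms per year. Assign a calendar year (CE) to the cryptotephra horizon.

429 CE

1496 varves formed after the cryptotephra horizon.
1496 − 14 false = 1482 true varves after the cryptotephra horizon.
1911 − 1482 = 429 CE.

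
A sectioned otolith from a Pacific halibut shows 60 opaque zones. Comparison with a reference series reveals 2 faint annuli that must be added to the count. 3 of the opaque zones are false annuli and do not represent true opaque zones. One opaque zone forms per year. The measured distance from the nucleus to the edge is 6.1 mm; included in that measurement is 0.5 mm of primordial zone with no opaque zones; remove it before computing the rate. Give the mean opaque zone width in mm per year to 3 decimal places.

0.095 mm per year

After corrections the count is 60 − 3 + 2 = 59 opaque zones.
The growth record spans 6.1 − 0.5 = 5.6 mm.
Extension rate ≈ 5.6 / 59 = 0.095 mm per year.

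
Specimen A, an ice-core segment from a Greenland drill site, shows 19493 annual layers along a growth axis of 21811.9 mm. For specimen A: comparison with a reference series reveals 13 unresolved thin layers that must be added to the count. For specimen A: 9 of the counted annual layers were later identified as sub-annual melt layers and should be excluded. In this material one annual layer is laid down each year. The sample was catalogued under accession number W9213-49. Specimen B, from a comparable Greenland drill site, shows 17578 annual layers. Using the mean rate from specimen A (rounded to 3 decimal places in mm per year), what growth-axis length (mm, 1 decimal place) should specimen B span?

Specimen A: adjusted count: 19493 − 9 + 13 = 19497 annual layers.
A: 21811.9 mm over 19497 years gives 21811.9 / 19497 ≈ 1.119 mm/yr.
For B, 1.119 mm/year × 17578 years = 19669.8 mm.

19669.8 mm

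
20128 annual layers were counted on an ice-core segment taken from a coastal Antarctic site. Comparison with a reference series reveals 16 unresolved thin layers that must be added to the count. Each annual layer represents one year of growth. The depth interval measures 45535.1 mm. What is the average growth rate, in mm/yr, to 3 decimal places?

2.260 mm/yr

Correcting the raw count gives 20128 + 16 = 20144 true annual layers.
45535.1 mm over 20144 years gives 45535.1 / 20144 ≈ 2.260 mm/yr.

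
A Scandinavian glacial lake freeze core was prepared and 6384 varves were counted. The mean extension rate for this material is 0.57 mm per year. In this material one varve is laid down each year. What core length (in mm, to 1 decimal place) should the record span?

3638.9 mm

The record spans 6384 years at 0.57 mm per year.
6384 years at 0.57 mm/year gives 0.57 × 6384 = 3638.9 mm.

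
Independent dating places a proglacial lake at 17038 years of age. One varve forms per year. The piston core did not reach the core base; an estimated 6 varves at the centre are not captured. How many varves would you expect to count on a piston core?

Expected varves over 17038 years: 17038.
Less the 6 uncaptured varves: 17038 − 6 = 17032.

17032 varves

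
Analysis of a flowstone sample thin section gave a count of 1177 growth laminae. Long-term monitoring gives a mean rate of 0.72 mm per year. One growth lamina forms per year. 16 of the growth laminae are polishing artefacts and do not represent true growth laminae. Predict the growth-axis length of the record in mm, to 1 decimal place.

Adjusted count: 1177 − 16 = 1161 growth laminae.
Predicted length = 0.72 mm/year × 1161 years = 835.9 mm.

835.9 mm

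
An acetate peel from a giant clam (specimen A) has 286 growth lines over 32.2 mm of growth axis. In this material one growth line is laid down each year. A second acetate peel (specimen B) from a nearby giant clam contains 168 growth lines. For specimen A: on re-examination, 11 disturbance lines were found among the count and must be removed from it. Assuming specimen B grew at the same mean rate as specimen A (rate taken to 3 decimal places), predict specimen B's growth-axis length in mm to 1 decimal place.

Specimen A: after corrections the count is 286 − 11 = 275 growth lines.
A: 32.2 mm over 275 years gives 32.2 / 275 ≈ 0.117 mm/year.
Length of B = 0.117 × 168 = 19.7 mm.

19.7 mm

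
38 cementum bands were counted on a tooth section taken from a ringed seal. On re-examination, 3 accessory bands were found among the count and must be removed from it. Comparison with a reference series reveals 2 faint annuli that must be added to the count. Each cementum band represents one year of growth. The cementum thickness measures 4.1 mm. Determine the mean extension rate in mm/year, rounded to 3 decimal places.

0.111 mm/year

After corrections the count is 38 − 3 + 2 = 37 cementum bands.
4.1 mm over 37 years gives 4.1 / 37 ≈ 0.111 mm/year.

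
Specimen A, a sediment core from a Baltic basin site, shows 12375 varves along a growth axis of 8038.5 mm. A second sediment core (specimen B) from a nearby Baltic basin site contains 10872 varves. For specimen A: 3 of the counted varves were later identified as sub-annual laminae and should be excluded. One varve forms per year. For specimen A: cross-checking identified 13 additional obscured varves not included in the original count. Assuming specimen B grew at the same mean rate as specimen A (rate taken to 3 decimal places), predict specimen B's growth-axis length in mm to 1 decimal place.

Specimen A: adjusted count: 12375 − 3 + 13 = 12385 varves.
A: Extension rate ≈ 8038.5 / 12385 = 0.649 mm/year.
Length of B = 0.649 × 10872 = 7055.9 mm.

7055.9 mm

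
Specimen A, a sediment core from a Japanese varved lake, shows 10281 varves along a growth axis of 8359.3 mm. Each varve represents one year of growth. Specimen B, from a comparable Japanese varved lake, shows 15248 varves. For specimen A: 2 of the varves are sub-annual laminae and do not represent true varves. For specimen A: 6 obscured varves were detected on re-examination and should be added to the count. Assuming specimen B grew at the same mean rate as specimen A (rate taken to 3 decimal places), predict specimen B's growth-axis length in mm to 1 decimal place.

12396.6 mm

Specimen A: true varve count = 10281 − 2 + 6 = 10285.
A: 8359.3 mm over 10285 years gives 8359.3 / 10285 ≈ 0.813 mm/year.
B's length ≈ 0.813 × 15248 = 12396.6 mm.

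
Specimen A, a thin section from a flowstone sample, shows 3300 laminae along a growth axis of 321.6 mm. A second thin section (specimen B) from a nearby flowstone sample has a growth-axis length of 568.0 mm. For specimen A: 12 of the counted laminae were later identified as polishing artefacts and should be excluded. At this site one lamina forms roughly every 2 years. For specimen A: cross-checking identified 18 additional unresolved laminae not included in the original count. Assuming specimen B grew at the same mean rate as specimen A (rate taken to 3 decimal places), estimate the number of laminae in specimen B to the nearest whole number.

Specimen A: correcting the raw count gives 3300 − 12 + 18 = 3306 true laminae.
Specimen A: at 2 years per lamina, 3306 × 2 = 6612 years.
A: 321.6 mm over 6612 years gives 321.6 / 6612 ≈ 0.049 mm/year.
Specimen B: 568.0 mm / 0.049 mm per year = 11591.84 years; at 2 years per lamina that is 11591.84 / 2 ≈ 5796 laminae.

5796 laminae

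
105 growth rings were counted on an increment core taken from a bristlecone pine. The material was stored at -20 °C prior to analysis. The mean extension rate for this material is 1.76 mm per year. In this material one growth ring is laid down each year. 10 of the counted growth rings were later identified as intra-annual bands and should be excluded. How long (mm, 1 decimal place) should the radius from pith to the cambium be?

Adjusted count: 105 − 10 = 95 growth rings.
95 years at 1.76 mm/year gives 1.76 × 95 = 167.2 mm.

167.2 mm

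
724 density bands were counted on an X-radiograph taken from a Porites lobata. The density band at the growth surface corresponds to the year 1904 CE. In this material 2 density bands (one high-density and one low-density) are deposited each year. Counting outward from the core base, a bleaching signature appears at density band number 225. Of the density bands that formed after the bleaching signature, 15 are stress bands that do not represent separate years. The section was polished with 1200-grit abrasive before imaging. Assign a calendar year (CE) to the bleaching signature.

1662 CE

Between density band 225 and the growth surface there are 724 − 225 = 499 density bands.
Removing the 15 false density bands leaves 499 − 15 = 484 true density bands beyond the bleaching signature.
484 density bands at 2 per year is 484 / 2 = 242 years.
Counting back 242 years from 1904 CE places the bleaching signature in 1904 − 242 = 1662 CE.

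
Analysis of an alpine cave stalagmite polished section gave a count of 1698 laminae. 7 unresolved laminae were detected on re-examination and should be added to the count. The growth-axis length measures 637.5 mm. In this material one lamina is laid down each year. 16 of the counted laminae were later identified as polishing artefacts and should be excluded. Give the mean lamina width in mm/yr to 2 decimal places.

0.38 mm/yr

Adjusted count: 1698 − 16 + 7 = 1689 laminae.
637.5 mm over 1689 years gives 637.5 / 1689 ≈ 0.38 mm/yr.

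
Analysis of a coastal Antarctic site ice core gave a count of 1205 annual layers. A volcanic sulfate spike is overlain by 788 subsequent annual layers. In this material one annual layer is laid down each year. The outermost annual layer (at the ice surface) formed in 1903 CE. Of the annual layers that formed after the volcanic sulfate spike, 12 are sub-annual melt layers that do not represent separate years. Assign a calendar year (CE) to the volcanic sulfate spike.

1127 CE

788 annual layers post-date the volcanic sulfate spike.
Removing the 12 false annual layers leaves 788 − 12 = 776 true annual layers beyond the volcanic sulfate spike.
Counting back 776 years from 1903 CE places the volcanic sulfate spike in 1903 − 776 = 1127 CE.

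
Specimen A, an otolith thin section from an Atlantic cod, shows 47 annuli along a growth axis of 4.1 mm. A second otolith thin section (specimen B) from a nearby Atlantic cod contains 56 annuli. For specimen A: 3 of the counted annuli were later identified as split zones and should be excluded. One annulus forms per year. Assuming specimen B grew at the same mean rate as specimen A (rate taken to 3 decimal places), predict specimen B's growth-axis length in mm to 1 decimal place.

Specimen A: after corrections the count is 47 − 3 = 44 annuli.
A: Mean rate = 4.1 mm / 44 years ≈ 0.093 mm/yr.
B's length ≈ 0.093 × 56 = 5.2 mm.

5.2 mm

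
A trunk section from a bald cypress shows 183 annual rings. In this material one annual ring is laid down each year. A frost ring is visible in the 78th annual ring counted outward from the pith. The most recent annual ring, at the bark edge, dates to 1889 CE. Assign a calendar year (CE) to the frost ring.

1784 CE

The frost ring sits at annual ring 78 from the pith, so 183 − 78 = 105 annual rings formed after it.
1889 − 105 = 1784 CE.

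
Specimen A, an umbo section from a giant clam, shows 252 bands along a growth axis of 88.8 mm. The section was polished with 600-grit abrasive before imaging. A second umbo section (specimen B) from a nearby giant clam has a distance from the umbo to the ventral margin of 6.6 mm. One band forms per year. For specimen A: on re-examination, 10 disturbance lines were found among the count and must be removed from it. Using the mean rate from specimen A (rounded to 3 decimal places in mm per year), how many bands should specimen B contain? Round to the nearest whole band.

18 bands

Specimen A: after corrections the count is 252 − 10 = 242 bands.
A: Mean rate = 88.8 mm / 242 years ≈ 0.367 mm/year.
Specimen B: 6.6 mm / 0.367 mm per year = 17.98 years ≈ 18 bands.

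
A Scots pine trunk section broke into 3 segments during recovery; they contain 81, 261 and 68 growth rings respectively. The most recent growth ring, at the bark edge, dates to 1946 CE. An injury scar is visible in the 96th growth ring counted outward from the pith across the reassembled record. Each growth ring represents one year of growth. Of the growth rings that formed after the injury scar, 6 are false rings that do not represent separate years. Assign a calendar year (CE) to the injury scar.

1638 CE

Total growth rings = 81 + 261 + 68 = 410.
The injury scar sits at growth ring 96 from the pith, so 410 − 96 = 314 growth rings formed after it.
Excluding 6 false growth rings: 314 − 6 = 308.
1946 − 308 = 1638 CE.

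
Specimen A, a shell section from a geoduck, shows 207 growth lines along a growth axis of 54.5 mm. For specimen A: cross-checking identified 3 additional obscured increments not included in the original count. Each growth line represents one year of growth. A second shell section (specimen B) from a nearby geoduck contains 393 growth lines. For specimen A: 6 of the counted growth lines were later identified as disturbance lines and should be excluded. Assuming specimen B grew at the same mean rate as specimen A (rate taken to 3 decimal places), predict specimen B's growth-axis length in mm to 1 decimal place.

Specimen A: after corrections the count is 207 − 6 + 3 = 204 growth lines.
A: Extension rate ≈ 54.5 / 204 = 0.267 mm per year.
Length of B = 0.267 × 393 = 104.9 mm.

104.9 mm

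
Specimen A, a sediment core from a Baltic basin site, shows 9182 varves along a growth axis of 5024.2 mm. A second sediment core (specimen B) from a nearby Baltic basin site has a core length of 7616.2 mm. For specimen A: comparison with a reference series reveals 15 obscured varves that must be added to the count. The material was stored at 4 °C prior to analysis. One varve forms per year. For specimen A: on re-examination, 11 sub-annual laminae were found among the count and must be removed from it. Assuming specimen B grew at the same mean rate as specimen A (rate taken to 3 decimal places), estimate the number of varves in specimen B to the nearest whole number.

13924 varves

Specimen A: true varve count = 9182 − 11 + 15 = 9186.
A: 5024.2 mm over 9186 years gives 5024.2 / 9186 ≈ 0.547 mm per year.
For B, 7616.2 / 0.547 = 13923.58 years ≈ 13924 varves.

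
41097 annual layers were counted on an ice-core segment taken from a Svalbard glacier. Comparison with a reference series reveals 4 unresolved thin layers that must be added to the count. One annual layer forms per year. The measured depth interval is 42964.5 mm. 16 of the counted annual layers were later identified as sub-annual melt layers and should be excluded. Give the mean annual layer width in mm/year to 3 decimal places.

1.046 mm/year

Correcting the raw count gives 41097 − 16 + 4 = 41085 true annual layers.
Extension rate ≈ 42964.5 / 41085 = 1.046 mm/year.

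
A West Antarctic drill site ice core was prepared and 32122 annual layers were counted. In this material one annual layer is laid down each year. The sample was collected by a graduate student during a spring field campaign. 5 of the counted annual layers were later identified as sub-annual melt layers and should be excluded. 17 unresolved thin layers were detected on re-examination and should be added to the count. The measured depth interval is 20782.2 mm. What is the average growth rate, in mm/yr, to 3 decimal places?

True annual layer count = 32122 − 5 + 17 = 32134.
Mean rate = 20782.2 mm / 32134 years ≈ 0.647 mm/yr.

0.647 mm/yr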